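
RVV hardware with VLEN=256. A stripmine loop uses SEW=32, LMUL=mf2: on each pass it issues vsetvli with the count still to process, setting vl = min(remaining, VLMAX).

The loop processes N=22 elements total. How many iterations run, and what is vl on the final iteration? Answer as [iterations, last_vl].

VLMAX = VLEN×LMUL/SEW = 256×1/2/32 = 4
iterations = ceil(22/4) = 6; final-pass vl = 2

[iterations, last_vl] = [6, 2]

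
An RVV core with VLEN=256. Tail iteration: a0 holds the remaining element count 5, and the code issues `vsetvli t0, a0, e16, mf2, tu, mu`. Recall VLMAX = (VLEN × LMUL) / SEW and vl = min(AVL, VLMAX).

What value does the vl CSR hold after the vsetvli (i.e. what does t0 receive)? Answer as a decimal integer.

VLMAX = VLEN×LMUL/SEW = 256×1/2/16 = 8
AVL=5 ≤ VLMAX=8, so vl = 5

vl = 5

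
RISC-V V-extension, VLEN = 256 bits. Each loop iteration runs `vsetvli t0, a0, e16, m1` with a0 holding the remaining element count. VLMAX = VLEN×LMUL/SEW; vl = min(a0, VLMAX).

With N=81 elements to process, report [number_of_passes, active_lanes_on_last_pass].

VLMAX = VLEN×LMUL/SEW = 256×1/16 = 16
81 elements at 16/iter → 6 passes, remainder 1 on the last

[iterations, last_vl] = [6, 1]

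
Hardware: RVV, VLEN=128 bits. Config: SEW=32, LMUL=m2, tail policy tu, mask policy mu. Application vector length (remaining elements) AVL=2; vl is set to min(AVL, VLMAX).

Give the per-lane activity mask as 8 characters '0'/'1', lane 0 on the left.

predicate = 11000000

VLMAX = VLEN×LMUL/SEW = 128×2/32 = 8
AVL=2 ≤ VLMAX=8, so vl = 2
bits (lane 0 leftmost): 11000000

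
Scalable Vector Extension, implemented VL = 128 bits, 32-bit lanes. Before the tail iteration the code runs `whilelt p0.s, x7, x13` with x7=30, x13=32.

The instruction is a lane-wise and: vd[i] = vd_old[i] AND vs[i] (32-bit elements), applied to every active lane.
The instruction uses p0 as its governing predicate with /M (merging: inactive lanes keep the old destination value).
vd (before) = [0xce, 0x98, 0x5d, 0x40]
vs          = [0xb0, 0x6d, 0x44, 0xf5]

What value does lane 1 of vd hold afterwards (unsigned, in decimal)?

128-bit reg / 32-bit elem → 4 lanes
p0[j] = (30+j < 32); true for j=0..1 → 2 lanes set
  i=0: and(0xce,0xb0) → 128
  i=1: and(0x98,0x6d) → 8
  i=2: tail/keep → 93
  i=3: tail/keep → 64

vd[1] = 8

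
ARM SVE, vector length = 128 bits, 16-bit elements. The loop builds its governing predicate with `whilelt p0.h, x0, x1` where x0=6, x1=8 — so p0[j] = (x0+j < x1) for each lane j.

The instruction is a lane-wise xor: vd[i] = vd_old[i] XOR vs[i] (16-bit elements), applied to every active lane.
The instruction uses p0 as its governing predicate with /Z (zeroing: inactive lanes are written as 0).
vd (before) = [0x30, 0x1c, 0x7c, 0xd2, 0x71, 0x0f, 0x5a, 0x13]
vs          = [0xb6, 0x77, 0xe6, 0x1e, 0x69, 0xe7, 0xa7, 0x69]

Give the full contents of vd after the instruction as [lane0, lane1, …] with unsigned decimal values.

128-bit reg / 16-bit elem → 8 lanes
active while 6+j < 8, i.e. j ∈ [0,2) capped at 8 ⇒ 2
vd[0] xor(0x30,0xb6) -> 0x86
vd[1] xor(0x1c,0x77) -> 0x6b
vd[2] tail/zero -> 0x00
vd[3] tail/zero -> 0x00
vd[4] tail/zero -> 0x00
vd[5] tail/zero -> 0x00
vd[6] tail/zero -> 0x00
vd[7] tail/zero -> 0x00

vd = [134, 107, 0, 0, 0, 0, 0, 0]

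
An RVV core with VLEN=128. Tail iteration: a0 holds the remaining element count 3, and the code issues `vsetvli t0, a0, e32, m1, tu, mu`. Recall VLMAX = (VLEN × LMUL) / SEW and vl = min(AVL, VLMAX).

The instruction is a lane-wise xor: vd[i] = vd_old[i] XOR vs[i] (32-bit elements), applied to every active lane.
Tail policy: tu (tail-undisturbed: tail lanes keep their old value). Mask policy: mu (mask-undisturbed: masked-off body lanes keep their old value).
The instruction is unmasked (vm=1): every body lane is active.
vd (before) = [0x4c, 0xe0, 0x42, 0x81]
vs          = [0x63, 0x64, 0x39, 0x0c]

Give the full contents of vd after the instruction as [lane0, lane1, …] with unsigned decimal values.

vd = [47, 132, 123, 129]

VLMAX = VLEN×LMUL/SEW = 128×1/32 = 4
AVL=3 ≤ VLMAX=4, so vl = 3
vd[0] xor(0x4c,0x63) -> 0x2f
vd[1] xor(0xe0,0x64) -> 0x84
vd[2] xor(0x42,0x39) -> 0x7b
vd[3] tail/keep -> 0x81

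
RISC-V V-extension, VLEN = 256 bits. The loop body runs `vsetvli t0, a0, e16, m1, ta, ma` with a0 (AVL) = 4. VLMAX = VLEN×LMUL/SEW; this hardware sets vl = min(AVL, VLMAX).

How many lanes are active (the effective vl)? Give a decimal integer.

vl = 4

VLMAX = VLEN×LMUL/SEW = 256×1/16 = 16
vl ← min(4, 16) = 4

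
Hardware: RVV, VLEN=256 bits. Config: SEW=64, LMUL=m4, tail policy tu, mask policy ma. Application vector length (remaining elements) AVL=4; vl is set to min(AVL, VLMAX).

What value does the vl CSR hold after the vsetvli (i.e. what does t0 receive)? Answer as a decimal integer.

vl = 4

VLMAX = (256 × 4) / 64 = 16 lanes
vl ← min(4, 16) = 4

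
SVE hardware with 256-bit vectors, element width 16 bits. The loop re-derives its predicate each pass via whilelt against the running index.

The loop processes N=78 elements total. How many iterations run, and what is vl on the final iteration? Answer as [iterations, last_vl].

[iterations, last_vl] = [5, 14]

lane count: 256 div 16 = 16
78 elements at 16/iter → 5 passes, remainder 14 on the last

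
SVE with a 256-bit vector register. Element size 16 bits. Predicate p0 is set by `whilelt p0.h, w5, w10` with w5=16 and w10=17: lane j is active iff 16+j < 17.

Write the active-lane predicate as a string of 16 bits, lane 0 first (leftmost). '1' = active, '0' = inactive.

predicate = 1000000000000000

256-bit reg / 16-bit elem → 16 lanes
p0[j] = (16+j < 17); true for j=0..0 → 1 lanes set
bits (lane 0 leftmost): 1000000000000000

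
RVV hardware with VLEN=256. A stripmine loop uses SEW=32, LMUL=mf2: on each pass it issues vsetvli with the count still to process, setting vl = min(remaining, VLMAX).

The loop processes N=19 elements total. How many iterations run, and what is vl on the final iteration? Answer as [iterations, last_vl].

lanes per group: 256·1/2/32 = 4
19 elements at 4/iter → 5 passes, remainder 3 on the last

[iterations, last_vl] = [5, 3]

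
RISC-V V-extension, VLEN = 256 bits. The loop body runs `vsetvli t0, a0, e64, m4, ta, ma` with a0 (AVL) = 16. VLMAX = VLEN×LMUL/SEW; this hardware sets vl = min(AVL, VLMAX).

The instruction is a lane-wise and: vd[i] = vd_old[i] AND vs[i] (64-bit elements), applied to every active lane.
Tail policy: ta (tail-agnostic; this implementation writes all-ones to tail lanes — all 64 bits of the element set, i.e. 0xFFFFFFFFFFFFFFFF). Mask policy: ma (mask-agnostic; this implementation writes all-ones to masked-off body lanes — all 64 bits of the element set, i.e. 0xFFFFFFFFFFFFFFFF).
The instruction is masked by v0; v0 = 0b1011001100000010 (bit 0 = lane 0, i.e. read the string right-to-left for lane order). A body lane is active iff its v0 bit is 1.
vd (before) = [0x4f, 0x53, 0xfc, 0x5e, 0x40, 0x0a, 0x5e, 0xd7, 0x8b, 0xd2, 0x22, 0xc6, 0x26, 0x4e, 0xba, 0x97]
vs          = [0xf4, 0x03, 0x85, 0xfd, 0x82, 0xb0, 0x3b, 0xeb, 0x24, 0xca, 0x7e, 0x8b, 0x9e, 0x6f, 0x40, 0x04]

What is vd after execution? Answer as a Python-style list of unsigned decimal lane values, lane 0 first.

vd = [18446744073709551615, 3, 18446744073709551615, 18446744073709551615, 18446744073709551615, 18446744073709551615, 18446744073709551615, 18446744073709551615, 0, 194, 18446744073709551615, 18446744073709551615, 6, 78, 18446744073709551615, 4]

VLMAX = (256 × 4) / 64 = 16 lanes
vl ← min(16, 16) = 16
vd[0] mask-off/ones -> 0xffffffffffffffff
vd[1] and(0x53,0x03) -> 0x03
vd[2] mask-off/ones -> 0xffffffffffffffff
vd[3] mask-off/ones -> 0xffffffffffffffff
vd[4] mask-off/ones -> 0xffffffffffffffff
vd[5] mask-off/ones -> 0xffffffffffffffff
vd[6] mask-off/ones -> 0xffffffffffffffff
vd[7] mask-off/ones -> 0xffffffffffffffff
vd[8] and(0x8b,0x24) -> 0x00
vd[9] and(0xd2,0xca) -> 0xc2
vd[10] mask-off/ones -> 0xffffffffffffffff
vd[11] mask-off/ones -> 0xffffffffffffffff
vd[12] and(0x26,0x9e) -> 0x06
vd[13] and(0x4e,0x6f) -> 0x4e
vd[14] mask-off/ones -> 0xffffffffffffffff
vd[15] and(0x97,0x04) -> 0x04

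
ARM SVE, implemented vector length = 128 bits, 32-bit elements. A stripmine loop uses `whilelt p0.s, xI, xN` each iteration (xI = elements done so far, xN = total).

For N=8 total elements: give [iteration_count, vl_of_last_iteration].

register lanes = 128/32 = 4
iterations = ceil(8/4) = 2; final-pass vl = 4

[iterations, last_vl] = [2, 4]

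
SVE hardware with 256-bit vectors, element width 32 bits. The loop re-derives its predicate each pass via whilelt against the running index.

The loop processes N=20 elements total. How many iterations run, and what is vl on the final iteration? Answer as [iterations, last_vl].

[iterations, last_vl] = [3, 4]

lane count: 256 div 32 = 8
20 elements at 8/iter → 3 passes, remainder 4 on the last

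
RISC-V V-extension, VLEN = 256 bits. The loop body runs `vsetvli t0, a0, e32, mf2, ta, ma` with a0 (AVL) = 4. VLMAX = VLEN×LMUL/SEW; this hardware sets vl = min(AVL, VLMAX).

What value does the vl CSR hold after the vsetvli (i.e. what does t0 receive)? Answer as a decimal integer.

vl = 4

VLMAX = (256 × 1/2) / 32 = 4 lanes
vl = min(AVL, VLMAX) = min(4, 4) = 4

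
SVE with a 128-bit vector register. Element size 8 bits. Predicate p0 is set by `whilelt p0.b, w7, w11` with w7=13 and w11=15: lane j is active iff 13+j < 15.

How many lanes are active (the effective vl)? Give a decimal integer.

vl = 2

lane count: 128 div 8 = 16
p0[j] = (13+j < 15); true for j=0..1 → 2 lanes set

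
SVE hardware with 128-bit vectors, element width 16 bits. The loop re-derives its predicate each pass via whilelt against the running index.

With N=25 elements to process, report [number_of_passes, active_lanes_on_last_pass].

[iterations, last_vl] = [4, 1]

lane count: 128 div 16 = 8
25 elements at 8/iter → 4 passes, remainder 1 on the last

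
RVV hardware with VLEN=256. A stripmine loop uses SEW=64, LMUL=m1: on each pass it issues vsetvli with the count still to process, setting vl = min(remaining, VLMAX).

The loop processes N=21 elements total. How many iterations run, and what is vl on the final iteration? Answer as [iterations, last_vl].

VLMAX = (256 × 1) / 64 = 4 lanes
N=21: ⌈21/4⌉ = 6 iters; last vl = 21 − 5×4 = 1

[iterations, last_vl] = [6, 1]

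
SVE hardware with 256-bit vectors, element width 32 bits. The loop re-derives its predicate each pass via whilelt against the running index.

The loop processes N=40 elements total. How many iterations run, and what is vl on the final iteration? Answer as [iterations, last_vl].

lane count: 256 div 32 = 8
N=40: ⌈40/8⌉ = 5 iters; last vl = 40 − 4×8 = 8

[iterations, last_vl] = [5, 8]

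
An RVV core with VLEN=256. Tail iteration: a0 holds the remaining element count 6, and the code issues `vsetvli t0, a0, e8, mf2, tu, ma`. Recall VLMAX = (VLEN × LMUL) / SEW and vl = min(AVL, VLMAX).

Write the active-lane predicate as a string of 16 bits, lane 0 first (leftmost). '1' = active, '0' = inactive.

VLMAX = (256 × 1/2) / 8 = 16 lanes
vl = min(AVL, VLMAX) = min(6, 16) = 6
bits (lane 0 leftmost): 1111110000000000

predicate = 1111110000000000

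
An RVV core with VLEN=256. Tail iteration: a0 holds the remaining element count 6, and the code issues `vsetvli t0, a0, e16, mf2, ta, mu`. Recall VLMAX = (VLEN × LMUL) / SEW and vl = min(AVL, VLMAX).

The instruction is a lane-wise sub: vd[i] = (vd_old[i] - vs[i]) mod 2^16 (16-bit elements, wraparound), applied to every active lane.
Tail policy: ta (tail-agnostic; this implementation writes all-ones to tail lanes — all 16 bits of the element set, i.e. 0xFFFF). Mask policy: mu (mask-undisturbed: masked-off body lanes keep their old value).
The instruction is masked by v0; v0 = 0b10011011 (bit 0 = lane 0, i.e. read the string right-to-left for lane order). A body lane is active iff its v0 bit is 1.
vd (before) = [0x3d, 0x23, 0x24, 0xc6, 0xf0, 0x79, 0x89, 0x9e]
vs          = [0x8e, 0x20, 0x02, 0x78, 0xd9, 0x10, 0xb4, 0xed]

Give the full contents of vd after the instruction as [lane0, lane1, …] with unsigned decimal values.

lanes per group: 256·1/2/16 = 8
AVL=6 ≤ VLMAX=8, so vl = 6
  i=0: sub(0x3d,0x8e) → 65455
  i=1: sub(0x23,0x20) → 3
  i=2: mask-off/keep → 36
  i=3: sub(0xc6,0x78) → 78
  i=4: sub(0xf0,0xd9) → 23
  i=5: mask-off/keep → 121
  i=6: tail/ones → 65535
  i=7: tail/ones → 65535

vd = [65455, 3, 36, 78, 23, 121, 65535, 65535]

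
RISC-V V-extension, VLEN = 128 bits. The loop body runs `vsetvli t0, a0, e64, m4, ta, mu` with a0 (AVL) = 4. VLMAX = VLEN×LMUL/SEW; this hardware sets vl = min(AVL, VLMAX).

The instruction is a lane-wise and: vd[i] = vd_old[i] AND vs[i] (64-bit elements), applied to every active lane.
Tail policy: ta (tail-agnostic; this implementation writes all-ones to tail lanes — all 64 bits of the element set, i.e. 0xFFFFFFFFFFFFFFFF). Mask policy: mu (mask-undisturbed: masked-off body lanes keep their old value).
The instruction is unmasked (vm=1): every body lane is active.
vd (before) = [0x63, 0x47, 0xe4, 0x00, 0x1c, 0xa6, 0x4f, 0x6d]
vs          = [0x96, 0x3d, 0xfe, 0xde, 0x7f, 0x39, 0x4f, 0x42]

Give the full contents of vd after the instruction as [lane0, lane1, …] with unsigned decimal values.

VLMAX = (128 × 4) / 64 = 8 lanes
AVL=4 ≤ VLMAX=8, so vl = 4
[0] and(0x63,0x96) = 0x02
[1] and(0x47,0x3d) = 0x05
[2] and(0xe4,0xfe) = 0xe4
[3] and(0x00,0xde) = 0x00
[4] tail/ones = 0xffffffffffffffff
[5] tail/ones = 0xffffffffffffffff
[6] tail/ones = 0xffffffffffffffff
[7] tail/ones = 0xffffffffffffffff

vd = [2, 5, 228, 0, 18446744073709551615, 18446744073709551615, 18446744073709551615, 18446744073709551615]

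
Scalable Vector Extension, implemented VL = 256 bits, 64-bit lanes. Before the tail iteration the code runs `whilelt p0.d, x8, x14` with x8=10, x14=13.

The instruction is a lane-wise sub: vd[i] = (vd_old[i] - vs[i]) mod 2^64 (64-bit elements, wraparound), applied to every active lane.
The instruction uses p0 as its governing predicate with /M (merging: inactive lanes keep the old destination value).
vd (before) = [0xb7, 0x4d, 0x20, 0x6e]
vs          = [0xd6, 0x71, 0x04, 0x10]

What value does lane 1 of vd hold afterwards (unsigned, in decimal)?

vd[1] = 18446744073709551580

register lanes = 256/64 = 4
whilelt: lane j active iff 10+j < 13 → j < 3 → 3 active
vd[0] sub(0xb7,0xd6) -> 0xffffffffffffffe1
vd[1] sub(0x4d,0x71) -> 0xffffffffffffffdc
vd[2] sub(0x20,0x04) -> 0x1c
vd[3] tail/keep -> 0x6e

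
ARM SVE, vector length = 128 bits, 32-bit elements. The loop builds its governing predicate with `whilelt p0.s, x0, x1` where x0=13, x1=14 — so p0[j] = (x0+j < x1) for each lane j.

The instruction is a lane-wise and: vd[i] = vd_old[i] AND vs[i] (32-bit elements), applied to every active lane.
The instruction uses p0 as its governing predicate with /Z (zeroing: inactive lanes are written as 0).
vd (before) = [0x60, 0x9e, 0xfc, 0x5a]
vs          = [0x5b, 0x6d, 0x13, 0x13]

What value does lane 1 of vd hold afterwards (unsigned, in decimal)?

128-bit reg / 32-bit elem → 4 lanes
whilelt: lane j active iff 13+j < 14 → j < 1 → 1 active
  i=0: and(0x60,0x5b) → 64
  i=1: tail/zero → 0
  i=2: tail/zero → 0
  i=3: tail/zero → 0

vd[1] = 0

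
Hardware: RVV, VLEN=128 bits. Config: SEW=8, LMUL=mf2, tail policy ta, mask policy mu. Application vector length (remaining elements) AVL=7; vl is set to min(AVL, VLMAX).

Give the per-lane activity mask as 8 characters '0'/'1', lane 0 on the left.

predicate = 11111110

lanes per group: 128·1/2/8 = 8
AVL=7 ≤ VLMAX=8, so vl = 7
bits (lane 0 leftmost): 11111110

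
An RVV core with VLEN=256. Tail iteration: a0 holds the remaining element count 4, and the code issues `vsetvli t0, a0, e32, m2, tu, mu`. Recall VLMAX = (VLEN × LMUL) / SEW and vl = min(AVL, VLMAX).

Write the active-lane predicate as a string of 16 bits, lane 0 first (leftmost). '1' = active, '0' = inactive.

VLMAX = (256 × 2) / 32 = 16 lanes
vl = min(AVL, VLMAX) = min(4, 16) = 4
bits (lane 0 leftmost): 1111000000000000

predicate = 1111000000000000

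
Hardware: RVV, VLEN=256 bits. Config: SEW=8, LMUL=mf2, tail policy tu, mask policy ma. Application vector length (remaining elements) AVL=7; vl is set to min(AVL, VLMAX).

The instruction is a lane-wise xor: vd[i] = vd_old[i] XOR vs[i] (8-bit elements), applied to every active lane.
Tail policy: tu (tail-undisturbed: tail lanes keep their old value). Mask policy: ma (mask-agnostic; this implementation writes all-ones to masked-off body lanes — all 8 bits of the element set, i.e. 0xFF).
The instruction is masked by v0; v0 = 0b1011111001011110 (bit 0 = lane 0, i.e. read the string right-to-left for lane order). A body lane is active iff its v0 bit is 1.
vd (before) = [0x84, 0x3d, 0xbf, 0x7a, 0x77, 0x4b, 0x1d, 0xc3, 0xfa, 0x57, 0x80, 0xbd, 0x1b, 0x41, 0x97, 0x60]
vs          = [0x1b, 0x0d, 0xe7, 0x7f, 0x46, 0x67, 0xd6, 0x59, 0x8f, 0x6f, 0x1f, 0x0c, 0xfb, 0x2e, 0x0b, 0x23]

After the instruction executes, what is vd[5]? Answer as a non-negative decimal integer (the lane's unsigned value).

vd[5] = 255

VLMAX = VLEN×LMUL/SEW = 256×1/2/8 = 16
vl ← min(7, 16) = 7
[0] mask-off/ones = 0xff
[1] xor(0x3d,0x0d) = 0x30
[2] xor(0xbf,0xe7) = 0x58
[3] xor(0x7a,0x7f) = 0x05
[4] xor(0x77,0x46) = 0x31
[5] mask-off/ones = 0xff
[6] xor(0x1d,0xd6) = 0xcb
[7] tail/keep = 0xc3
[8] tail/keep = 0xfa
[9] tail/keep = 0x57
[10] tail/keep = 0x80
[11] tail/keep = 0xbd
[12] tail/keep = 0x1b
[13] tail/keep = 0x41
[14] tail/keep = 0x97
[15] tail/keep = 0x60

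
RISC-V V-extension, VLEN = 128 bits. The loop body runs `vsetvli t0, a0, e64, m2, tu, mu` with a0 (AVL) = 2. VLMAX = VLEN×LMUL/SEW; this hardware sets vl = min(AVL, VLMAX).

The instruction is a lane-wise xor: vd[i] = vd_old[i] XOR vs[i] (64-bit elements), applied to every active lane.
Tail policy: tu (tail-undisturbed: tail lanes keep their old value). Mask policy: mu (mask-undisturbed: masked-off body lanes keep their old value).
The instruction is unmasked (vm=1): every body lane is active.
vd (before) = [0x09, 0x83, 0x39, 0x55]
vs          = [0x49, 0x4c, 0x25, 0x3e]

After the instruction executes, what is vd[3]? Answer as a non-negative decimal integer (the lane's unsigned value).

lanes per group: 128·2/64 = 4
AVL=2 ≤ VLMAX=4, so vl = 2
lane  0: xor(0x09,0x49) ⇒ 0x40
lane  1: xor(0x83,0x4c) ⇒ 0xcf
lane  2: tail/keep ⇒ 0x39
lane  3: tail/keep ⇒ 0x55

vd[3] = 85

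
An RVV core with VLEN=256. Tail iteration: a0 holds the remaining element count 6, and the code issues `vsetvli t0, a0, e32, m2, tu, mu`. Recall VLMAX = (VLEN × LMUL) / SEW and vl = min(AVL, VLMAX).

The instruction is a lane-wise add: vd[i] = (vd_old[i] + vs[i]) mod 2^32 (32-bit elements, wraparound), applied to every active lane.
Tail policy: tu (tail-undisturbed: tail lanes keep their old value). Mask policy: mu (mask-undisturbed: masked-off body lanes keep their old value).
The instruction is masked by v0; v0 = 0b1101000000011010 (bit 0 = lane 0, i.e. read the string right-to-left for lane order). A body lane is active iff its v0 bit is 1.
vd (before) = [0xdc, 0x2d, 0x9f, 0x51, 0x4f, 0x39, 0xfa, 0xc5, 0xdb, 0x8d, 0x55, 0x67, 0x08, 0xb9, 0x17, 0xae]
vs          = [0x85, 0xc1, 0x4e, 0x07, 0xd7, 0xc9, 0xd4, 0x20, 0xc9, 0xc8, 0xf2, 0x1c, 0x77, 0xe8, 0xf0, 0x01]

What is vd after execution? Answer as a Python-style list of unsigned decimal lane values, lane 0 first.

vd = [220, 238, 159, 88, 294, 57, 250, 197, 219, 141, 85, 103, 8, 185, 23, 174]

VLMAX = VLEN×LMUL/SEW = 256×2/32 = 16
vl = min(AVL, VLMAX) = min(6, 16) = 6
  i=0: mask-off/keep → 220
  i=1: add(0x2d,0xc1) → 238
  i=2: mask-off/keep → 159
  i=3: add(0x51,0x07) → 88
  i=4: add(0x4f,0xd7) → 294
  i=5: mask-off/keep → 57
  i=6: tail/keep → 250
  i=7: tail/keep → 197
  i=8: tail/keep → 219
  i=9: tail/keep → 141
  i=10: tail/keep → 85
  i=11: tail/keep → 103
  i=12: tail/keep → 8
  i=13: tail/keep → 185
  i=14: tail/keep → 23
  i=15: tail/keep → 174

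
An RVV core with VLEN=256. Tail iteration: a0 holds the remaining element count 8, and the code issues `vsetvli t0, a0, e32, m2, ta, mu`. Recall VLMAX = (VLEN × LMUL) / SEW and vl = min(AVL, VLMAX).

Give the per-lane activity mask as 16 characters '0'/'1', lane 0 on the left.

predicate = 1111111100000000

VLMAX = VLEN×LMUL/SEW = 256×2/32 = 16
vl = min(AVL, VLMAX) = min(8, 16) = 8
bits (lane 0 leftmost): 1111111100000000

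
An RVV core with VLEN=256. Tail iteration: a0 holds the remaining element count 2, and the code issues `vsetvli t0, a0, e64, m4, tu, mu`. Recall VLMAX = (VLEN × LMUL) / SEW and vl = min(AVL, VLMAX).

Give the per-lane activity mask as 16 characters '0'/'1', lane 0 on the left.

VLMAX = VLEN×LMUL/SEW = 256×4/64 = 16
vl ← min(2, 16) = 2
bits (lane 0 leftmost): 1100000000000000

predicate = 1100000000000000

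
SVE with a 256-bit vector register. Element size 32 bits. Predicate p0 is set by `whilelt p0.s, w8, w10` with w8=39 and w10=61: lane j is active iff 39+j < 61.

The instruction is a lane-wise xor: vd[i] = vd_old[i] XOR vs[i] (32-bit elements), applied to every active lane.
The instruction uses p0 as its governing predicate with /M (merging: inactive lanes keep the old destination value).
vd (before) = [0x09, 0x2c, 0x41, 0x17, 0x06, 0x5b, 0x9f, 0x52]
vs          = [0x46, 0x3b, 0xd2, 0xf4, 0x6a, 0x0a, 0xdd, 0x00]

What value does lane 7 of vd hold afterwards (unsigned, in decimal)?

register lanes = 256/32 = 8
p0[j] = (39+j < 61); true for j=0..7 → 8 lanes set
vd[0] xor(0x09,0x46) -> 0x4f
vd[1] xor(0x2c,0x3b) -> 0x17
vd[2] xor(0x41,0xd2) -> 0x93
vd[3] xor(0x17,0xf4) -> 0xe3
vd[4] xor(0x06,0x6a) -> 0x6c
vd[5] xor(0x5b,0x0a) -> 0x51
vd[6] xor(0x9f,0xdd) -> 0x42
vd[7] xor(0x52,0x00) -> 0x52

vd[7] = 82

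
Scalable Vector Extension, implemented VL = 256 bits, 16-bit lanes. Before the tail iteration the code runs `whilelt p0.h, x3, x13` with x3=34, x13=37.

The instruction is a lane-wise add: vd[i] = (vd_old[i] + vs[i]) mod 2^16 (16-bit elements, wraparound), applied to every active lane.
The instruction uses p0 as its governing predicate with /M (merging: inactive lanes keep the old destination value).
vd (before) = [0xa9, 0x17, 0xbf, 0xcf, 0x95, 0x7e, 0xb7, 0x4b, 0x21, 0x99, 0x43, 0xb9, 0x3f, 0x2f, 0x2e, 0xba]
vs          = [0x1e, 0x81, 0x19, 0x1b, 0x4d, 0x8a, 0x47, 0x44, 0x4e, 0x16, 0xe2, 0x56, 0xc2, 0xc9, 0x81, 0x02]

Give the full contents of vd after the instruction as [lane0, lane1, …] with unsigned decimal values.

register lanes = 256/16 = 16
whilelt: lane j active iff 34+j < 37 → j < 3 → 3 active
  i=0: add(0xa9,0x1e) → 199
  i=1: add(0x17,0x81) → 152
  i=2: add(0xbf,0x19) → 216
  i=3: tail/keep → 207
  i=4: tail/keep → 149
  i=5: tail/keep → 126
  i=6: tail/keep → 183
  i=7: tail/keep → 75
  i=8: tail/keep → 33
  i=9: tail/keep → 153
  i=10: tail/keep → 67
  i=11: tail/keep → 185
  i=12: tail/keep → 63
  i=13: tail/keep → 47
  i=14: tail/keep → 46
  i=15: tail/keep → 186

vd = [199, 152, 216, 207, 149, 126, 183, 75, 33, 153, 67, 185, 63, 47, 46, 186]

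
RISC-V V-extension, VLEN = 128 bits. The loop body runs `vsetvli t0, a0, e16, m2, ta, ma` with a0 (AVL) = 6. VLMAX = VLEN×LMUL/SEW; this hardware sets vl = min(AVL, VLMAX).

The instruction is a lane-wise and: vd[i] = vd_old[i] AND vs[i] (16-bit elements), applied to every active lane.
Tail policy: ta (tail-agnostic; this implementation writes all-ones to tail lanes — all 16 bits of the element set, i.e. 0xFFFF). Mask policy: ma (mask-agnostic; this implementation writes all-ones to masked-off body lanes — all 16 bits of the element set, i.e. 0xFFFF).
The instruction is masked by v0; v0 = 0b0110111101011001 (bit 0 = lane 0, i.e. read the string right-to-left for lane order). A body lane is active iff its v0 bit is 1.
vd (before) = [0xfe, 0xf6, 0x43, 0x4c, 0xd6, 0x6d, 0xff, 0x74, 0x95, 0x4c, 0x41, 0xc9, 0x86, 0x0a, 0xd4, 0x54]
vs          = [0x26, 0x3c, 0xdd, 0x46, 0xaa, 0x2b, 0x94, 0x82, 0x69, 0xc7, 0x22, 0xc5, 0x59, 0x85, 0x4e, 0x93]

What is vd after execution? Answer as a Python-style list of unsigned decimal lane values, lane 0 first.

lanes per group: 128·2/16 = 16
vl ← min(6, 16) = 6
  i=0: and(0xfe,0x26) → 38
  i=1: mask-off/ones → 65535
  i=2: mask-off/ones → 65535
  i=3: and(0x4c,0x46) → 68
  i=4: and(0xd6,0xaa) → 130
  i=5: mask-off/ones → 65535
  i=6: tail/ones → 65535
  i=7: tail/ones → 65535
  i=8: tail/ones → 65535
  i=9: tail/ones → 65535
  i=10: tail/ones → 65535
  i=11: tail/ones → 65535
  i=12: tail/ones → 65535
  i=13: tail/ones → 65535
  i=14: tail/ones → 65535
  i=15: tail/ones → 65535

vd = [38, 65535, 65535, 68, 130, 65535, 65535, 65535, 65535, 65535, 65535, 65535, 65535, 65535, 65535, 65535]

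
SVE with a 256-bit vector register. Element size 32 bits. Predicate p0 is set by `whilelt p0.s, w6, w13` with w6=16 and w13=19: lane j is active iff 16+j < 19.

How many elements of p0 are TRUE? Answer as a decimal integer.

vl = 3

lane count: 256 div 32 = 8
whilelt: lane j active iff 16+j < 19 → j < 3 → 3 active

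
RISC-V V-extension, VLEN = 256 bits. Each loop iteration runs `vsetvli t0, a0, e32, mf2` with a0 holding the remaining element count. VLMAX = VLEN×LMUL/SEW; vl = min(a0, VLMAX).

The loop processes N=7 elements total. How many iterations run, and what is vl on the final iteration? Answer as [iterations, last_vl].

lanes per group: 256·1/2/32 = 4
7 elements at 4/iter → 2 passes, remainder 3 on the last

[iterations, last_vl] = [2, 3]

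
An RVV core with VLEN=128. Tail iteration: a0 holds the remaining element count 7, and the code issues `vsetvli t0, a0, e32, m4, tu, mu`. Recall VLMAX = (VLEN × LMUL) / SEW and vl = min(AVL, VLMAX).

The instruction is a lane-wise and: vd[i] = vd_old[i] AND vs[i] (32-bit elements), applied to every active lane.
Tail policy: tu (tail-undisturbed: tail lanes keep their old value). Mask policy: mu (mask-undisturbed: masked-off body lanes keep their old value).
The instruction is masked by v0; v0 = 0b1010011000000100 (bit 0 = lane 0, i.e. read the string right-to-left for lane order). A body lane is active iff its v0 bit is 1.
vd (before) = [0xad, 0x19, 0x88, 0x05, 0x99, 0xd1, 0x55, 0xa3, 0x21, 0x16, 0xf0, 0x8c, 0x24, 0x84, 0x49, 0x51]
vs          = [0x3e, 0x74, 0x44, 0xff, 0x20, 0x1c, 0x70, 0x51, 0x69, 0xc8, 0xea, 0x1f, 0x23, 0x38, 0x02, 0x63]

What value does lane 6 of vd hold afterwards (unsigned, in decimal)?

VLMAX = VLEN×LMUL/SEW = 128×4/32 = 16
AVL=7 ≤ VLMAX=16, so vl = 7
lane  0: mask-off/keep ⇒ 0xad
lane  1: mask-off/keep ⇒ 0x19
lane  2: and(0x88,0x44) ⇒ 0x00
lane  3: mask-off/keep ⇒ 0x05
lane  4: mask-off/keep ⇒ 0x99
lane  5: mask-off/keep ⇒ 0xd1
lane  6: mask-off/keep ⇒ 0x55
lane  7: tail/keep ⇒ 0xa3
lane  8: tail/keep ⇒ 0x21
lane  9: tail/keep ⇒ 0x16
lane 10: tail/keep ⇒ 0xf0
lane 11: tail/keep ⇒ 0x8c
lane 12: tail/keep ⇒ 0x24
lane 13: tail/keep ⇒ 0x84
lane 14: tail/keep ⇒ 0x49
lane 15: tail/keep ⇒ 0x51

vd[6] = 85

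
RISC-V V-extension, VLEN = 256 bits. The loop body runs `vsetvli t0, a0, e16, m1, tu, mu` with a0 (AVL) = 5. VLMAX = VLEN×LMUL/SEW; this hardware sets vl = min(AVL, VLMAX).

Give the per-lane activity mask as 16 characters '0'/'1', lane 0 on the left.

predicate = 1111100000000000

lanes per group: 256·1/16 = 16
vl = min(AVL, VLMAX) = min(5, 16) = 5
bits (lane 0 leftmost): 1111100000000000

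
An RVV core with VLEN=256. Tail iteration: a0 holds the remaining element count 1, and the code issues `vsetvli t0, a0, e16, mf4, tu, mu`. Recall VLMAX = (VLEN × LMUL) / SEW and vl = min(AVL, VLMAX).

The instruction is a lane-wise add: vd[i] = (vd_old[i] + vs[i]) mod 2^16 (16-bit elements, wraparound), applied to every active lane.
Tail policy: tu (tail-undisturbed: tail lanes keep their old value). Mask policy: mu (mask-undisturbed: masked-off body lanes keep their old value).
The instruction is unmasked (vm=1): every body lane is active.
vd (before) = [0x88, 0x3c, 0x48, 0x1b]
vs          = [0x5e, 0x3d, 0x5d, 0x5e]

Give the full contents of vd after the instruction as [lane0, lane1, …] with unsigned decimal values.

vd = [230, 60, 72, 27]

VLMAX = (256 × 1/4) / 16 = 4 lanes
vl ← min(1, 4) = 1
[0] add(0x88,0x5e) = 0xe6
[1] tail/keep = 0x3c
[2] tail/keep = 0x48
[3] tail/keep = 0x1b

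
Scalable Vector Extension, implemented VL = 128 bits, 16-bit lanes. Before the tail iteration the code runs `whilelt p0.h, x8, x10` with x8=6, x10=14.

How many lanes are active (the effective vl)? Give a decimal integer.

vl = 8

register lanes = 128/16 = 8
p0[j] = (6+j < 14); true for j=0..7 → 8 lanes set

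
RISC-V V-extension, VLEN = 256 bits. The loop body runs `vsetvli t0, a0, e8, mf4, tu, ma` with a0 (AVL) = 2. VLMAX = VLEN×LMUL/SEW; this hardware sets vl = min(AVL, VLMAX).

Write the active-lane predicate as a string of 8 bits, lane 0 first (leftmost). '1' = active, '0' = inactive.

VLMAX = (256 × 1/4) / 8 = 8 lanes
vl ← min(2, 8) = 2
bits (lane 0 leftmost): 11000000

predicate = 11000000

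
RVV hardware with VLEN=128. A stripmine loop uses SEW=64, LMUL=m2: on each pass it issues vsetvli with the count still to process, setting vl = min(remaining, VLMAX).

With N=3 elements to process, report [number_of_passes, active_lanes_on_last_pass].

[iterations, last_vl] = [1, 3]

VLMAX = VLEN×LMUL/SEW = 128×2/64 = 4
N=3: ⌈3/4⌉ = 1 iters; last vl = 3 − 0×4 = 3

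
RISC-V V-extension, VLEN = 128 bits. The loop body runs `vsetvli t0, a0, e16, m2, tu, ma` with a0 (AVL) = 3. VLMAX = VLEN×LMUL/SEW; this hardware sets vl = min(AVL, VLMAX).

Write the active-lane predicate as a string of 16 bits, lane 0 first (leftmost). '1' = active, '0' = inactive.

lanes per group: 128·2/16 = 16
AVL=3 ≤ VLMAX=16, so vl = 3
bits (lane 0 leftmost): 1110000000000000

predicate = 1110000000000000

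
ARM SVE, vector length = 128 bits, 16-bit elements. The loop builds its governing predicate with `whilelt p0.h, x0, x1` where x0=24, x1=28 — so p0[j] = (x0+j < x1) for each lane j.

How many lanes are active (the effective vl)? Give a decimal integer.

128-bit reg / 16-bit elem → 8 lanes
active while 24+j < 28, i.e. j ∈ [0,4) capped at 8 ⇒ 4

vl = 4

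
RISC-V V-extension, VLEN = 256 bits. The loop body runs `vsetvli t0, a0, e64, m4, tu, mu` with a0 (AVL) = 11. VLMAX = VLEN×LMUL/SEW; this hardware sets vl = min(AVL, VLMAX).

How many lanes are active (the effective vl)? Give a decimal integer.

VLMAX = VLEN×LMUL/SEW = 256×4/64 = 16
vl ← min(11, 16) = 11

vl = 11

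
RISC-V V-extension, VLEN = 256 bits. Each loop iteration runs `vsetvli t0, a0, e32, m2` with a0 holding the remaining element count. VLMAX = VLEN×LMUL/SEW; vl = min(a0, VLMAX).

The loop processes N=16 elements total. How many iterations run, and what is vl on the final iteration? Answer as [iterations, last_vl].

[iterations, last_vl] = [1, 16]

VLMAX = VLEN×LMUL/SEW = 256×2/32 = 16
iterations = ceil(16/16) = 1; final-pass vl = 16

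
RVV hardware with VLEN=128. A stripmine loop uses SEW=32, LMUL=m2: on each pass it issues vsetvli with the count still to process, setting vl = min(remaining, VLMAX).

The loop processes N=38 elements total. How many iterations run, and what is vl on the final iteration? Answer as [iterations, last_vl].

[iterations, last_vl] = [5, 6]

VLMAX = (128 × 2) / 32 = 8 lanes
iterations = ceil(38/8) = 5; final-pass vl = 6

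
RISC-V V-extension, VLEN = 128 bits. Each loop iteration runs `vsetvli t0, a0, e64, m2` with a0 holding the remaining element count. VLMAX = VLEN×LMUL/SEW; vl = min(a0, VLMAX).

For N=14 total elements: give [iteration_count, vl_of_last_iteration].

[iterations, last_vl] = [4, 2]

VLMAX = (128 × 2) / 64 = 4 lanes
N=14: ⌈14/4⌉ = 4 iters; last vl = 14 − 3×4 = 2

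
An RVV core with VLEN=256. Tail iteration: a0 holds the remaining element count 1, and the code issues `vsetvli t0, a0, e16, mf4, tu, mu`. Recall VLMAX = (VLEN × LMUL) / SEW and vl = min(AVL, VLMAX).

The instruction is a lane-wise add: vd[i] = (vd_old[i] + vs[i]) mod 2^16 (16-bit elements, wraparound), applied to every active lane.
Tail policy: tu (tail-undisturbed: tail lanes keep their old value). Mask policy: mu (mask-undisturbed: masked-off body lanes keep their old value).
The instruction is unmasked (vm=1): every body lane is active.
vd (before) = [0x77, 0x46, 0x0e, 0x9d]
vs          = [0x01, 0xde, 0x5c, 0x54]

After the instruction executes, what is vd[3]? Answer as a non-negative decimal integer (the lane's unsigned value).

lanes per group: 256·1/4/16 = 4
vl = min(AVL, VLMAX) = min(1, 4) = 1
[0] add(0x77,0x01) = 0x78
[1] tail/keep = 0x46
[2] tail/keep = 0x0e
[3] tail/keep = 0x9d

vd[3] = 157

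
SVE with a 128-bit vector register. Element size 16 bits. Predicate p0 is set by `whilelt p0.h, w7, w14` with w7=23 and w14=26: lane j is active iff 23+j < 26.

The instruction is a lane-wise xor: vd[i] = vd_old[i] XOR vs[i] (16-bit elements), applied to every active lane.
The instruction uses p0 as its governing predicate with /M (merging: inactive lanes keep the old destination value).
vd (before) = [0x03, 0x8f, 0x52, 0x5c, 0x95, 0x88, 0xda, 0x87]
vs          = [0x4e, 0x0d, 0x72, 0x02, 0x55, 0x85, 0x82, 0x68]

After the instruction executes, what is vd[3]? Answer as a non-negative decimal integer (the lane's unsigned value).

vd[3] = 92

128-bit reg / 16-bit elem → 8 lanes
whilelt: lane j active iff 23+j < 26 → j < 3 → 3 active
lane  0: xor(0x03,0x4e) ⇒ 0x4d
lane  1: xor(0x8f,0x0d) ⇒ 0x82
lane  2: xor(0x52,0x72) ⇒ 0x20
lane  3: tail/keep ⇒ 0x5c
lane  4: tail/keep ⇒ 0x95
lane  5: tail/keep ⇒ 0x88
lane  6: tail/keep ⇒ 0xda
lane  7: tail/keep ⇒ 0x87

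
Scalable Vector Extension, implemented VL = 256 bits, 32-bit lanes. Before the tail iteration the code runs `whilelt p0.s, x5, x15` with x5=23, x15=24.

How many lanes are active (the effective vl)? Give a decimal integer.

lane count: 256 div 32 = 8
active while 23+j < 24, i.e. j ∈ [0,1) capped at 8 ⇒ 1

vl = 1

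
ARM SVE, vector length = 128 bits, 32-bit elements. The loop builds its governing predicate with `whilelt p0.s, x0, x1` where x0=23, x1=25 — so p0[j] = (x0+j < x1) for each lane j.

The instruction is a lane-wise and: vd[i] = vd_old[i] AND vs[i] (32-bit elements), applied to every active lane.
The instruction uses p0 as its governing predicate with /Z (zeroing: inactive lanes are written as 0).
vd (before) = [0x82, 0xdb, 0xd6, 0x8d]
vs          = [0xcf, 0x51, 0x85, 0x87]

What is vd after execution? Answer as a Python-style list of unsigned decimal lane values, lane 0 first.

register lanes = 128/32 = 4
p0[j] = (23+j < 25); true for j=0..1 → 2 lanes set
[0] and(0x82,0xcf) = 0x82
[1] and(0xdb,0x51) = 0x51
[2] tail/zero = 0x00
[3] tail/zero = 0x00

vd = [130, 81, 0, 0]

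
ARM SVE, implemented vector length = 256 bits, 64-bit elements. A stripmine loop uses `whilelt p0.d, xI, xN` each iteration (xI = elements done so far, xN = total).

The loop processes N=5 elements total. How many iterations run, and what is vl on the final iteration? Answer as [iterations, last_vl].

[iterations, last_vl] = [2, 1]

register lanes = 256/64 = 4
5 elements at 4/iter → 2 passes, remainder 1 on the last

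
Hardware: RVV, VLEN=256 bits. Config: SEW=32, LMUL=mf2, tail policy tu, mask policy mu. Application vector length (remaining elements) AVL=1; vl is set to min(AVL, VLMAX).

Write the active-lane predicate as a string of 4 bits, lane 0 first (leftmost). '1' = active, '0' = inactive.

lanes per group: 256·1/2/32 = 4
AVL=1 ≤ VLMAX=4, so vl = 1
bits (lane 0 leftmost): 1000

predicate = 1000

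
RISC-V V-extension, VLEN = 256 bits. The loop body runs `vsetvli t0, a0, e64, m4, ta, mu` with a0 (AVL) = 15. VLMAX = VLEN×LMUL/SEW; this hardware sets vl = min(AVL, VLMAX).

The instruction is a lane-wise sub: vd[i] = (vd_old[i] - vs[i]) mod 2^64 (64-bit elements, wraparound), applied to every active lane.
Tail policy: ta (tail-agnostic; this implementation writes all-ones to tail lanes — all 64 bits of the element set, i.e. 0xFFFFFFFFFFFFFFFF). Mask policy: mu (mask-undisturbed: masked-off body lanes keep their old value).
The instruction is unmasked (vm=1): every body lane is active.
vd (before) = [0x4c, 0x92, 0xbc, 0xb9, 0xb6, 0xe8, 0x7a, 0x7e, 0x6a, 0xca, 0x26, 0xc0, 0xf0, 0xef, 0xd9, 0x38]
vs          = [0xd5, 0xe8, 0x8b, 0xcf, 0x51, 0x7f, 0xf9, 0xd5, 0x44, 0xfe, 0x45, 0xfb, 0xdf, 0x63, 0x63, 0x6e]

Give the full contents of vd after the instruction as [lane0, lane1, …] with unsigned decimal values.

lanes per group: 256·4/64 = 16
vl = min(AVL, VLMAX) = min(15, 16) = 15
  i=0: sub(0x4c,0xd5) → 18446744073709551479
  i=1: sub(0x92,0xe8) → 18446744073709551530
  i=2: sub(0xbc,0x8b) → 49
  i=3: sub(0xb9,0xcf) → 18446744073709551594
  i=4: sub(0xb6,0x51) → 101
  i=5: sub(0xe8,0x7f) → 105
  i=6: sub(0x7a,0xf9) → 18446744073709551489
  i=7: sub(0x7e,0xd5) → 18446744073709551529
  i=8: sub(0x6a,0x44) → 38
  i=9: sub(0xca,0xfe) → 18446744073709551564
  i=10: sub(0x26,0x45) → 18446744073709551585
  i=11: sub(0xc0,0xfb) → 18446744073709551557
  i=12: sub(0xf0,0xdf) → 17
  i=13: sub(0xef,0x63) → 140
  i=14: sub(0xd9,0x63) → 118
  i=15: tail/ones → 18446744073709551615

vd = [18446744073709551479, 18446744073709551530, 49, 18446744073709551594, 101, 105, 18446744073709551489, 18446744073709551529, 38, 18446744073709551564, 18446744073709551585, 18446744073709551557, 17, 140, 118, 18446744073709551615]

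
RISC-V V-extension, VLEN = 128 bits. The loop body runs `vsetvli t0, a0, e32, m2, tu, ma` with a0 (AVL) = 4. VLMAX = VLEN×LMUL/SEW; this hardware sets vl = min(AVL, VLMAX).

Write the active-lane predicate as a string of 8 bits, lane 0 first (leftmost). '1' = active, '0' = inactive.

lanes per group: 128·2/32 = 8
vl = min(AVL, VLMAX) = min(4, 8) = 4
bits (lane 0 leftmost): 11110000

predicate = 11110000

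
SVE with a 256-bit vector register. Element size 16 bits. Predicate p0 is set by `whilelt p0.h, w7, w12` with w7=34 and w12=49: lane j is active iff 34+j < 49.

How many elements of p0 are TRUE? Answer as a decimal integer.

register lanes = 256/16 = 16
p0[j] = (34+j < 49); true for j=0..14 → 15 lanes set

vl = 15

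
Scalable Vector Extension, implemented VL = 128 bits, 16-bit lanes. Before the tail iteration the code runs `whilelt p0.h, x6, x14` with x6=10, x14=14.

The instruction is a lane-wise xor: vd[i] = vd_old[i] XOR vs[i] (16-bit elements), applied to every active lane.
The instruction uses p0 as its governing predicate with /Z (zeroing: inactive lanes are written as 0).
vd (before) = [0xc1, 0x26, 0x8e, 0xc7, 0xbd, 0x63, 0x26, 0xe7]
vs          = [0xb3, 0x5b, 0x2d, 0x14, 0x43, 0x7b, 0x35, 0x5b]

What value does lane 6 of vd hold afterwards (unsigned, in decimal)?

lane count: 128 div 16 = 8
active while 10+j < 14, i.e. j ∈ [0,4) capped at 8 ⇒ 4
  i=0: xor(0xc1,0xb3) → 114
  i=1: xor(0x26,0x5b) → 125
  i=2: xor(0x8e,0x2d) → 163
  i=3: xor(0xc7,0x14) → 211
  i=4: tail/zero → 0
  i=5: tail/zero → 0
  i=6: tail/zero → 0
  i=7: tail/zero → 0

vd[6] = 0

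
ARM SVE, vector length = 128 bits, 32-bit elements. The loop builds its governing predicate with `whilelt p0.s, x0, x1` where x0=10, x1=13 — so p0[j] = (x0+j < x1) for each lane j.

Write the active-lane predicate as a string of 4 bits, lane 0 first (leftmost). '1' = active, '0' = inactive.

lane count: 128 div 32 = 4
p0[j] = (10+j < 13); true for j=0..2 → 3 lanes set
bits (lane 0 leftmost): 1110

predicate = 1110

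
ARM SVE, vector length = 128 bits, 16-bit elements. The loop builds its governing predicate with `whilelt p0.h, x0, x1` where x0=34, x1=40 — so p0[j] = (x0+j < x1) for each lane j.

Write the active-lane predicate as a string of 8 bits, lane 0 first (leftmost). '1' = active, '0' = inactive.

predicate = 11111100

lane count: 128 div 16 = 8
whilelt: lane j active iff 34+j < 40 → j < 6 → 6 active
bits (lane 0 leftmost): 11111100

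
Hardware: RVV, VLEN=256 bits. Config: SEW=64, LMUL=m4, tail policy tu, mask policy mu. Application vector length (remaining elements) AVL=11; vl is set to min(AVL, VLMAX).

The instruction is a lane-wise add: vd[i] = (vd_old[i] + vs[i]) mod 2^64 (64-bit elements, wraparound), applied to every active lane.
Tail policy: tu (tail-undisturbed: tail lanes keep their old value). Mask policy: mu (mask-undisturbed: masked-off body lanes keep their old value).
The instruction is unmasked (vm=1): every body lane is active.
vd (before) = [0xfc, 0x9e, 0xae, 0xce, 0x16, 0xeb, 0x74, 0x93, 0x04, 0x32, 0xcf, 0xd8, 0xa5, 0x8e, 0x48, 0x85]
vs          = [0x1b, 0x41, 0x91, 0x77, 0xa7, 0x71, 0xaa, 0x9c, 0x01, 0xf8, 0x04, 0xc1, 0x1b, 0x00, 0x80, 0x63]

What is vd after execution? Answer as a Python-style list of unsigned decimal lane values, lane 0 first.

vd = [279, 223, 319, 325, 189, 348, 286, 303, 5, 298, 211, 216, 165, 142, 72, 133]

VLMAX = VLEN×LMUL/SEW = 256×4/64 = 16
vl ← min(11, 16) = 11
lane  0: add(0xfc,0x1b) ⇒ 0x117
lane  1: add(0x9e,0x41) ⇒ 0xdf
lane  2: add(0xae,0x91) ⇒ 0x13f
lane  3: add(0xce,0x77) ⇒ 0x145
lane  4: add(0x16,0xa7) ⇒ 0xbd
lane  5: add(0xeb,0x71) ⇒ 0x15c
lane  6: add(0x74,0xaa) ⇒ 0x11e
lane  7: add(0x93,0x9c) ⇒ 0x12f
lane  8: add(0x04,0x01) ⇒ 0x05
lane  9: add(0x32,0xf8) ⇒ 0x12a
lane 10: add(0xcf,0x04) ⇒ 0xd3
lane 11: tail/keep ⇒ 0xd8
lane 12: tail/keep ⇒ 0xa5
lane 13: tail/keep ⇒ 0x8e
lane 14: tail/keep ⇒ 0x48
lane 15: tail/keep ⇒ 0x85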